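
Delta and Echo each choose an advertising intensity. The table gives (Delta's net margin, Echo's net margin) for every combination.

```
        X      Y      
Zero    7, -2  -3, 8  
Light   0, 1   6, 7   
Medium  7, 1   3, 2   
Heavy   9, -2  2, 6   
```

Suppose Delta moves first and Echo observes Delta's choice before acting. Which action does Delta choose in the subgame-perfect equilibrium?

Backward induction with Delta moving first.
- Zero: BR = Y, leader payoff -3.
- Light: BR = Y, leader payoff 6.
- Medium: BR = Y, leader payoff 3.
- Heavy: BR = Y, leader payoff 2.
Delta's induced payoffs are -3, 6, 3, 2, so Delta commits to Light. Subgame-perfect outcome: (Light, Y) with payoffs (6, 7).

Light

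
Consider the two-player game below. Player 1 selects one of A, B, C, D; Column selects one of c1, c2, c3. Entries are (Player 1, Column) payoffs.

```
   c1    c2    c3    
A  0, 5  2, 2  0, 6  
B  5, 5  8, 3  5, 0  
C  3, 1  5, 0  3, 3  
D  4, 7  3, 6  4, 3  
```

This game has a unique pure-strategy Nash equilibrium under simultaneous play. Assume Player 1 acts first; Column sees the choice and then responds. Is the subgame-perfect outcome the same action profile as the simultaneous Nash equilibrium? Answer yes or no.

yes

Backward induction with Player 1 moving first.
- A → Column plays c3 (best of 5, 2, 6); Player 1 gets 0.
- B → Column plays c1 (best of 5, 3, 0); Player 1 gets 5.
- C → Column plays c3 (best of 1, 0, 3); Player 1 gets 3.
- D → Column plays c1 (best of 7, 6, 3); Player 1 gets 4.
Maximizing over 0, 5, 3, 4, Player 1 chooses B. Subgame-perfect outcome: (B, c1) with payoffs (5, 5).
Now find the simultaneous Nash equilibrium.
Player 1's best replies: c1→B; c2→B; c3→B.
Column's best replies: A→c3; B→c1; C→c3; D→c1.
The unique mutual best reply is (B, c1), giving (5, 5).
Sequential outcome (B, c1) coincides with the Nash profile (B, c1).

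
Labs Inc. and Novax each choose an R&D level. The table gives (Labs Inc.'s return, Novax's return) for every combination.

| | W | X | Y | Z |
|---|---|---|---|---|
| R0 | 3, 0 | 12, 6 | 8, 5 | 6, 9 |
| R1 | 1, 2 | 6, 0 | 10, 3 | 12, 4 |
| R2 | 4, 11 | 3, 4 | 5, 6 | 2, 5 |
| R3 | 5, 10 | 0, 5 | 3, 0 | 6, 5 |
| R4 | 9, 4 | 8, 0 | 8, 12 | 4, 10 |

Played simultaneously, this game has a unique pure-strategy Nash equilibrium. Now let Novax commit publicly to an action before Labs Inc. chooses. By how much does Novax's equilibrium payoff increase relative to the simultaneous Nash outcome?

Solve by backward induction (Novax leads).
- W: Labs Inc. compares 3, 1, 4, 5, 9 and picks R4; Novax would get 4.
- X: Labs Inc. compares 12, 6, 3, 0, 8 and picks R0; Novax would get 6.
- Y: Labs Inc. compares 8, 10, 5, 3, 8 and picks R1; Novax would get 3.
- Z: Labs Inc. compares 6, 12, 2, 6, 4 and picks R1; Novax would get 4.
Among 4, 6, 3, 4, the best is 6 at X. Subgame-perfect outcome: (R0, X) with payoffs (12, 6).
Now find the simultaneous Nash equilibrium.
Labs Inc.'s best replies: W→R4; X→R0; Y→R1; Z→R1.
Novax's best replies: R0→Z; R1→Z; R2→W; R3→W; R4→Y.
The unique mutual best reply is (R1, Z), giving (12, 4).
Novax's commitment gain: 6 − 4 = 2.

2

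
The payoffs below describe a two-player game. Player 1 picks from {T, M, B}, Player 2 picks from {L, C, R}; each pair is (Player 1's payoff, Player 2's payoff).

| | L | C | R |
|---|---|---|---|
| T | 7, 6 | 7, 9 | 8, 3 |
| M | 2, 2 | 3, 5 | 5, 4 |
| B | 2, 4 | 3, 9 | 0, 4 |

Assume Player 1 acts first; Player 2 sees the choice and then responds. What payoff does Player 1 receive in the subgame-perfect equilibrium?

Player 2 best-responds to each possible Player 1 move:
- T: Player 2 compares 6, 9, 3 and picks C; Player 1 would get 7.
- M: Player 2 compares 2, 5, 4 and picks C; Player 1 would get 3.
- B: Player 2 compares 4, 9, 4 and picks C; Player 1 would get 3.
Among 7, 3, 3, the best is 7 at T. Subgame-perfect outcome: (T, C) with payoffs (7, 9).

7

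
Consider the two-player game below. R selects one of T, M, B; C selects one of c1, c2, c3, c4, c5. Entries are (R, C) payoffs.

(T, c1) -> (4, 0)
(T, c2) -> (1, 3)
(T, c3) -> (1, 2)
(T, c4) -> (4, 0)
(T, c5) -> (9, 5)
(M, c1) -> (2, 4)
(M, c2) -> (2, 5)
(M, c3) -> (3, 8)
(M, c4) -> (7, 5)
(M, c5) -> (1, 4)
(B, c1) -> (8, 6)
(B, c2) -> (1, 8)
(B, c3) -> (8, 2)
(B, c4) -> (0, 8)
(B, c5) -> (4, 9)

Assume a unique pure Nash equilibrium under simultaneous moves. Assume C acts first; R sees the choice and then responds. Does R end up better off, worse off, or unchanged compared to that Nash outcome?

Solve by backward induction (C leads).
- c1: R compares 4, 2, 8 and picks B; C would get 6.
- c2: R compares 1, 2, 1 and picks M; C would get 5.
- c3: R compares 1, 3, 8 and picks B; C would get 2.
- c4: R compares 4, 7, 0 and picks M; C would get 5.
- c5: R compares 9, 1, 4 and picks T; C would get 5.
Among 6, 5, 2, 5, 5, the best is 6 at c1. Subgame-perfect outcome: (B, c1) with payoffs (8, 6).
For the simultaneous game, intersect best replies.
R's best replies: c1→B; c2→M; c3→B; c4→M; c5→T.
C's best replies: T→c5; M→c3; B→c5.
The unique mutual best reply is (T, c5), giving (9, 5).
R earns 8 sequentially versus 9 at the Nash outcome: worse off.

worse off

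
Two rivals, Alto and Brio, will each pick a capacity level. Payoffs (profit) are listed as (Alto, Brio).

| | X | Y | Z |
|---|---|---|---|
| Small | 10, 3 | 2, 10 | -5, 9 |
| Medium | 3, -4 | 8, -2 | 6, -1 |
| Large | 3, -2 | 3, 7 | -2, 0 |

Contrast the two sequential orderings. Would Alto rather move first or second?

If Alto leads: Brio's best replies are Small→Y, Medium→Z, Large→Y; Alto's induced payoffs 2, 6, 3; outcome (Medium, Z), payoffs (6, -1).
If Brio leads: Alto's best replies are X→Small, Y→Medium, Z→Medium; Brio's induced payoffs 3, -2, -1; outcome (Small, X), payoffs (10, 3).
Alto gets 6 moving first and 10 moving second, so Alto prefers to move second.

second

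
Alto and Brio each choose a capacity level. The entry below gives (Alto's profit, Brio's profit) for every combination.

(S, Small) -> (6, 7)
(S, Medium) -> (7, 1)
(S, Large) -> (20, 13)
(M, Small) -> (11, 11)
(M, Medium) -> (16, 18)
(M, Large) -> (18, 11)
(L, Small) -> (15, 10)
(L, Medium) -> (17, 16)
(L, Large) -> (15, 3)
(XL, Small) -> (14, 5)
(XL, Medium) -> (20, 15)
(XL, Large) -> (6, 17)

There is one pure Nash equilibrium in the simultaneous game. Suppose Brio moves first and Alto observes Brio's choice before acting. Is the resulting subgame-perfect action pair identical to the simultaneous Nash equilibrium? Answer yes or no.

Alto best-responds to each possible Brio move:
- Small → Alto plays L (best of 6, 11, 15, 14); Brio gets 10.
- Medium → Alto plays XL (best of 7, 16, 17, 20); Brio gets 15.
- Large → Alto plays S (best of 20, 18, 15, 6); Brio gets 13.
Maximizing over 10, 15, 13, Brio chooses Medium. Subgame-perfect outcome: (XL, Medium) with payoffs (20, 15).
Now find the simultaneous Nash equilibrium.
Alto's best replies: Small→L; Medium→XL; Large→S.
Brio's best replies: S→Large; M→Medium; L→Medium; XL→Large.
Only (S, Large) has each player best-responding; Nash payoffs (20, 13).
Sequential outcome (XL, Medium) differs from the Nash profile (S, Large).

no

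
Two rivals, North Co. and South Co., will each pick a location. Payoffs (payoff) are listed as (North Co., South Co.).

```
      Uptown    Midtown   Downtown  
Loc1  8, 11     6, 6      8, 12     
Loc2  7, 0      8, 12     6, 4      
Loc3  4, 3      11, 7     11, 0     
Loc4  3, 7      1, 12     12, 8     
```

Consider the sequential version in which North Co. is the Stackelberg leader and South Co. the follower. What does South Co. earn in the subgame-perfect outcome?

Solve by backward induction (North Co. leads).
- Loc1: BR = Downtown, leader payoff 8.
- Loc2: BR = Midtown, leader payoff 8.
- Loc3: BR = Midtown, leader payoff 11.
- Loc4: BR = Midtown, leader payoff 1.
North Co.'s induced payoffs are 8, 8, 11, 1, so North Co. commits to Loc3. Subgame-perfect outcome: (Loc3, Midtown) with payoffs (11, 7).

7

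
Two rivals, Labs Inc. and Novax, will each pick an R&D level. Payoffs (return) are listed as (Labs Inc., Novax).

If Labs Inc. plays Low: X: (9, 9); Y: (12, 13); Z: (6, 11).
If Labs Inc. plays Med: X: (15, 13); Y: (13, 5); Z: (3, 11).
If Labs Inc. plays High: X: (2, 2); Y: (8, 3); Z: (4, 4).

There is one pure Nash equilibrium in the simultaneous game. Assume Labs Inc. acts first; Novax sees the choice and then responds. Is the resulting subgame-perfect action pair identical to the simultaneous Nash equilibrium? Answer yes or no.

Backward induction with Labs Inc. moving first.
- Low: Novax compares 9, 13, 11 and picks Y; Labs Inc. would get 12.
- Med: Novax compares 13, 5, 11 and picks X; Labs Inc. would get 15.
- High: Novax compares 2, 3, 4 and picks Z; Labs Inc. would get 4.
Among 12, 15, 4, the best is 15 at Med. Subgame-perfect outcome: (Med, X) with payoffs (15, 13).
Under simultaneous play:
Labs Inc.'s best replies: X→Med; Y→Med; Z→Low.
Novax's best replies: Low→Y; Med→X; High→Z.
The unique mutual best reply is (Med, X), giving (15, 13).
Sequential outcome (Med, X) coincides with the Nash profile (Med, X).

yes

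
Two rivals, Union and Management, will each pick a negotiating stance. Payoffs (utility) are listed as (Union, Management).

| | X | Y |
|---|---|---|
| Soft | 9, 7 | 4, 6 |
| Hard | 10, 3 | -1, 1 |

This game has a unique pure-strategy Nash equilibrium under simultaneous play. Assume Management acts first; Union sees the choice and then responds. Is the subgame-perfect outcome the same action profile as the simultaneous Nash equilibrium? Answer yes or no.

no

Union best-responds to each possible Management move:
- X: BR = Hard, leader payoff 3.
- Y: BR = Soft, leader payoff 6.
Maximizing over 3, 6, Management chooses Y. Subgame-perfect outcome: (Soft, Y) with payoffs (4, 6).
Under simultaneous play:
Union's best replies: X→Hard; Y→Soft.
Management's best replies: Soft→X; Hard→X.
Only (Hard, X) has each player best-responding; Nash payoffs (10, 3).
Sequential outcome (Soft, Y) differs from the Nash profile (Hard, X).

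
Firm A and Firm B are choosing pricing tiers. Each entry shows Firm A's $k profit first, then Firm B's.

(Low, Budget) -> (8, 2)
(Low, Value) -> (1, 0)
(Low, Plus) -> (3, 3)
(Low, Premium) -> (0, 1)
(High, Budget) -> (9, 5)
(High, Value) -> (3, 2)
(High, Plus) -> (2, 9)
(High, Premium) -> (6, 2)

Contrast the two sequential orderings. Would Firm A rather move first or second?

If Firm A leads: Firm B's best replies are Low→Plus, High→Plus; Firm A's induced payoffs 3, 2; outcome (Low, Plus), payoffs (3, 3).
If Firm B leads: Firm A's best replies are Budget→High, Value→High, Plus→Low, Premium→High; Firm B's induced payoffs 5, 2, 3, 2; outcome (High, Budget), payoffs (9, 5).
Firm A gets 3 moving first and 9 moving second, so Firm A prefers to move second.

second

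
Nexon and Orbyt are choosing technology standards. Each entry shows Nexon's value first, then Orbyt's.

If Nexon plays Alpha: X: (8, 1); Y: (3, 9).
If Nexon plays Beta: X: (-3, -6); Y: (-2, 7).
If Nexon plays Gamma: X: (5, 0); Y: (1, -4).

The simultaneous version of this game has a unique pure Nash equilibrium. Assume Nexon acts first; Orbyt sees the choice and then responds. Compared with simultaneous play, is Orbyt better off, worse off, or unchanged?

Orbyt best-responds to each possible Nexon move:
- Alpha: BR = Y, leader payoff 3.
- Beta: BR = Y, leader payoff -2.
- Gamma: BR = X, leader payoff 5.
Maximizing over 3, -2, 5, Nexon chooses Gamma. Subgame-perfect outcome: (Gamma, X) with payoffs (5, 0).
For the simultaneous game, intersect best replies.
Nexon's best replies: X→Alpha; Y→Alpha.
Orbyt's best replies: Alpha→Y; Beta→Y; Gamma→X.
The unique mutual best reply is (Alpha, Y), giving (3, 9).
Orbyt earns 0 sequentially versus 9 at the Nash outcome: worse off.

worse off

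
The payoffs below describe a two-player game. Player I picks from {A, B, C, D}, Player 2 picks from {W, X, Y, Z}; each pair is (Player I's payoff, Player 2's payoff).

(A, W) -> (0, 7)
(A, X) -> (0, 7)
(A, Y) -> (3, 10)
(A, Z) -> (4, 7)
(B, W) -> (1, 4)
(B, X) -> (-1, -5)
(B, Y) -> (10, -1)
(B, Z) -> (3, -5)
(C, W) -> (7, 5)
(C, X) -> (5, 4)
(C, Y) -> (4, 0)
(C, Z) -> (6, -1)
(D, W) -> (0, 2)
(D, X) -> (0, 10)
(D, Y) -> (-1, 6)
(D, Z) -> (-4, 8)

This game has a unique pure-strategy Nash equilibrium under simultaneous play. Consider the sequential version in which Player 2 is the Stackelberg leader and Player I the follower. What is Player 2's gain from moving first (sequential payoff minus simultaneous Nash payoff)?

Player I best-responds to each possible Player 2 move:
- W → Player I plays C (best of 0, 1, 7, 0); Player 2 gets 5.
- X → Player I plays C (best of 0, -1, 5, 0); Player 2 gets 4.
- Y → Player I plays B (best of 3, 10, 4, -1); Player 2 gets -1.
- Z → Player I plays C (best of 4, 3, 6, -4); Player 2 gets -1.
Maximizing over 5, 4, -1, -1, Player 2 chooses W. Subgame-perfect outcome: (C, W) with payoffs (7, 5).
Under simultaneous play:
Player I's best replies: W→C; X→C; Y→B; Z→C.
Player 2's best replies: A→Y; B→W; C→W; D→X.
Only (C, W) has each player best-responding; Nash payoffs (7, 5).
Player 2's commitment gain: 5 − 5 = 0.

0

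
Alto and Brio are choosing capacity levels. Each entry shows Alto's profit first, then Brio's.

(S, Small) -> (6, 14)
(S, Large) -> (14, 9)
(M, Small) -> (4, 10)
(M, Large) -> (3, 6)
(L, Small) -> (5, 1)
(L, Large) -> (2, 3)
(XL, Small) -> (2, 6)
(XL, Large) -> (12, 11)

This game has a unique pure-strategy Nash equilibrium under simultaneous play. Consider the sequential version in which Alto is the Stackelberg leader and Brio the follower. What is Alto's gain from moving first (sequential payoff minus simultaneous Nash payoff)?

6

Solve by backward induction (Alto leads).
- S: BR = Small, leader payoff 6.
- M: BR = Small, leader payoff 4.
- L: BR = Large, leader payoff 2.
- XL: BR = Large, leader payoff 12.
Maximizing over 6, 4, 2, 12, Alto chooses XL. Subgame-perfect outcome: (XL, Large) with payoffs (12, 11).
Under simultaneous play:
Alto's best replies: Small→S; Large→S.
Brio's best replies: S→Small; M→Small; L→Large; XL→Large.
Only (S, Small) has each player best-responding; Nash payoffs (6, 14).
Alto's commitment gain: 12 − 6 = 6.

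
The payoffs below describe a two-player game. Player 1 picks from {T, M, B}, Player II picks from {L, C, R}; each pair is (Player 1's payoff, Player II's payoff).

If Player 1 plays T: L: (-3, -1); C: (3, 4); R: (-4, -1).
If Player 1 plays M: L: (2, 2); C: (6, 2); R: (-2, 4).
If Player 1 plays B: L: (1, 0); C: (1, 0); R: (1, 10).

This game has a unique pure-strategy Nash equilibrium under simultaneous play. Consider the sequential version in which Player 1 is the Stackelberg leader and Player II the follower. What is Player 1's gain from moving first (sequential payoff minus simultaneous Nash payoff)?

Solve by backward induction (Player 1 leads).
- T → Player II plays C (best of -1, 4, -1); Player 1 gets 3.
- M → Player II plays R (best of 2, 2, 4); Player 1 gets -2.
- B → Player II plays R (best of 0, 0, 10); Player 1 gets 1.
Maximizing over 3, -2, 1, Player 1 chooses T. Subgame-perfect outcome: (T, C) with payoffs (3, 4).
Now find the simultaneous Nash equilibrium.
Player 1's best replies: L→M; C→M; R→B.
Player II's best replies: T→C; M→R; B→R.
Only (B, R) has each player best-responding; Nash payoffs (1, 10).
Player 1's commitment gain: 3 − 1 = 2.

2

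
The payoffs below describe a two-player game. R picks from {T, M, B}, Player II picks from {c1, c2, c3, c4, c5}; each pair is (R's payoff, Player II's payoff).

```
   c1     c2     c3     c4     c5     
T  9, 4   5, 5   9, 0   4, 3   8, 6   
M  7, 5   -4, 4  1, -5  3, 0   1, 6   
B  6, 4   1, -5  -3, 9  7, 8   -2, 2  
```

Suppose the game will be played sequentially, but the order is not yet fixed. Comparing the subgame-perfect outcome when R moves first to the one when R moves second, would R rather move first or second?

first

If R leads: Player II's best replies are T→c5, M→c5, B→c3; R's induced payoffs 8, 1, -3; outcome (T, c5), payoffs (8, 6).
If Player II leads: R's best replies are c1→T, c2→T, c3→T, c4→B, c5→T; Player II's induced payoffs 4, 5, 0, 8, 6; outcome (B, c4), payoffs (7, 8).
R gets 8 moving first and 7 moving second, so R prefers to move first.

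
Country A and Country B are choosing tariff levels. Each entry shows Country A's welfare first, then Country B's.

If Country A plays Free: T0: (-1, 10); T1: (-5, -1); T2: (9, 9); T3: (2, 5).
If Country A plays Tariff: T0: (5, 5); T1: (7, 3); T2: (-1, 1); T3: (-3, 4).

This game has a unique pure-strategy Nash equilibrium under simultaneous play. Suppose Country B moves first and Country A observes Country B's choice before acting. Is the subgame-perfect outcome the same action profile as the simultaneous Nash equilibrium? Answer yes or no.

Country A best-responds to each possible Country B move:
- T0: Country A compares -1, 5 and picks Tariff; Country B would get 5.
- T1: Country A compares -5, 7 and picks Tariff; Country B would get 3.
- T2: Country A compares 9, -1 and picks Free; Country B would get 9.
- T3: Country A compares 2, -3 and picks Free; Country B would get 5.
Among 5, 3, 9, 5, the best is 9 at T2. Subgame-perfect outcome: (Free, T2) with payoffs (9, 9).
Now find the simultaneous Nash equilibrium.
Country A's best replies: T0→Tariff; T1→Tariff; T2→Free; T3→Free.
Country B's best replies: Free→T0; Tariff→T0.
Only (Tariff, T0) has each player best-responding; Nash payoffs (5, 5).
Sequential outcome (Free, T2) differs from the Nash profile (Tariff, T0).

no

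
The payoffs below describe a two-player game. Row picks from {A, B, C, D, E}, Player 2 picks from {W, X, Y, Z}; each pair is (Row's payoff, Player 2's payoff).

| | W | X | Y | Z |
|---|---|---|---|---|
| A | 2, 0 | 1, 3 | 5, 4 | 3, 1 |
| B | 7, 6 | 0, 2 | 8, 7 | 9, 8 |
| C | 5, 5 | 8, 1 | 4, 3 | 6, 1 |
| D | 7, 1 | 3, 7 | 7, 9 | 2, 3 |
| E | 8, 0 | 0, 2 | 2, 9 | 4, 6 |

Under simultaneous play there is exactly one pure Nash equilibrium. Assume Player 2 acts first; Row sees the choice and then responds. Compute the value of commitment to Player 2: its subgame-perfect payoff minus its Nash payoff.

Row best-responds to each possible Player 2 move:
- W: BR = E, leader payoff 0.
- X: BR = C, leader payoff 1.
- Y: BR = B, leader payoff 7.
- Z: BR = B, leader payoff 8.
Player 2's induced payoffs are 0, 1, 7, 8, so Player 2 commits to Z. Subgame-perfect outcome: (B, Z) with payoffs (9, 8).
Now find the simultaneous Nash equilibrium.
Row's best replies: W→E; X→C; Y→B; Z→B.
Player 2's best replies: A→Y; B→Z; C→W; D→Y; E→Y.
The unique mutual best reply is (B, Z), giving (9, 8).
Player 2's commitment gain: 8 − 8 = 0.

0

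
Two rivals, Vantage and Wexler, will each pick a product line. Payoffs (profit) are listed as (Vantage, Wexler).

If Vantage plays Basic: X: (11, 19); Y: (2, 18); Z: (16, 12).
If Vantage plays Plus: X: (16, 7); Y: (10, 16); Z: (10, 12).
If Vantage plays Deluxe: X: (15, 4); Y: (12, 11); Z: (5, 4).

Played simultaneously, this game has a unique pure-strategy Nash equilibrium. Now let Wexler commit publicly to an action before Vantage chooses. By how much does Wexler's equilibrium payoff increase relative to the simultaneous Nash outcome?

Work backward from Vantage's decision.
- X: BR = Plus, leader payoff 7.
- Y: BR = Deluxe, leader payoff 11.
- Z: BR = Basic, leader payoff 12.
Maximizing over 7, 11, 12, Wexler chooses Z. Subgame-perfect outcome: (Basic, Z) with payoffs (16, 12).
Now find the simultaneous Nash equilibrium.
Vantage's best replies: X→Plus; Y→Deluxe; Z→Basic.
Wexler's best replies: Basic→X; Plus→Y; Deluxe→Y.
Only (Deluxe, Y) has each player best-responding; Nash payoffs (12, 11).
Wexler's commitment gain: 12 − 11 = 1.

1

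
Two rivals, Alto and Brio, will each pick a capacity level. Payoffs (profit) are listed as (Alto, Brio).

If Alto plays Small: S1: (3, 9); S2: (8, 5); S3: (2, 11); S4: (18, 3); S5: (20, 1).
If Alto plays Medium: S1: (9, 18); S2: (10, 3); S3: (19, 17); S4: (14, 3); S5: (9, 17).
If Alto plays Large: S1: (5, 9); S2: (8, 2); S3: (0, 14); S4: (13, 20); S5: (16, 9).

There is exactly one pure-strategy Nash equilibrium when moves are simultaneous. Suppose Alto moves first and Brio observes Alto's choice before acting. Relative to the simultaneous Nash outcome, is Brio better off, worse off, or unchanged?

Work backward from Brio's decision.
- Small: BR = S3, leader payoff 2.
- Medium: BR = S1, leader payoff 9.
- Large: BR = S4, leader payoff 13.
Among 2, 9, 13, the best is 13 at Large. Subgame-perfect outcome: (Large, S4) with payoffs (13, 20).
Now find the simultaneous Nash equilibrium.
Alto's best replies: S1→Medium; S2→Medium; S3→Medium; S4→Small; S5→Small.
Brio's best replies: Small→S3; Medium→S1; Large→S4.
Only (Medium, S1) has each player best-responding; Nash payoffs (9, 18).
Brio earns 20 sequentially versus 18 at the Nash outcome: better off.

better off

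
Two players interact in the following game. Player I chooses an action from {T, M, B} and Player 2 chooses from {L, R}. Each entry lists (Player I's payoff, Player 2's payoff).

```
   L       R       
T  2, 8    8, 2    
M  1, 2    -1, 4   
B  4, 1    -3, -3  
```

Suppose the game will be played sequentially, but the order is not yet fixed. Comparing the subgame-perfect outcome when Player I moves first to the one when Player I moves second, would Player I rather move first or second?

second

If Player I leads: Player 2's best replies are T→L, M→R, B→L; Player I's induced payoffs 2, -1, 4; outcome (B, L), payoffs (4, 1).
If Player 2 leads: Player I's best replies are L→B, R→T; Player 2's induced payoffs 1, 2; outcome (T, R), payoffs (8, 2).
Player I gets 4 moving first and 8 moving second, so Player I prefers to move second.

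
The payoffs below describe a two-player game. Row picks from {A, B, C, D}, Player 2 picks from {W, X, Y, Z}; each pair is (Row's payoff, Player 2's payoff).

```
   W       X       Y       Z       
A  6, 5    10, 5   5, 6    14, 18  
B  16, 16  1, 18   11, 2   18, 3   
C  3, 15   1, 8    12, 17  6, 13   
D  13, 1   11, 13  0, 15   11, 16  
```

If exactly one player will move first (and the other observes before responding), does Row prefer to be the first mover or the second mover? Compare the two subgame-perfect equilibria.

If Row leads: Player 2's best replies are A→Z, B→X, C→Y, D→Z; Row's induced payoffs 14, 1, 12, 11; outcome (A, Z), payoffs (14, 18).
If Player 2 leads: Row's best replies are W→B, X→D, Y→C, Z→B; Player 2's induced payoffs 16, 13, 17, 3; outcome (C, Y), payoffs (12, 17).
Row gets 14 moving first and 12 moving second, so Row prefers to move first.

first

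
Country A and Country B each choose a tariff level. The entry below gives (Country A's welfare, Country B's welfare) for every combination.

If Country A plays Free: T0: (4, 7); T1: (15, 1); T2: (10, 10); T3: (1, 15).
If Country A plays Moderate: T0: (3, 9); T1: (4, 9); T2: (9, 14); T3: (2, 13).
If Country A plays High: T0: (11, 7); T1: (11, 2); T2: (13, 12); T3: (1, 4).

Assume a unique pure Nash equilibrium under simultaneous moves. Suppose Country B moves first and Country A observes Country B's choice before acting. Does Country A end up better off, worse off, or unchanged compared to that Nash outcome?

Country A best-responds to each possible Country B move:
- T0: BR = High, leader payoff 7.
- T1: BR = Free, leader payoff 1.
- T2: BR = High, leader payoff 12.
- T3: BR = Moderate, leader payoff 13.
Country B's induced payoffs are 7, 1, 12, 13, so Country B commits to T3. Subgame-perfect outcome: (Moderate, T3) with payoffs (2, 13).
Now find the simultaneous Nash equilibrium.
Country A's best replies: T0→High; T1→Free; T2→High; T3→Moderate.
Country B's best replies: Free→T3; Moderate→T2; High→T2.
The unique mutual best reply is (High, T2), giving (13, 12).
Country A earns 2 sequentially versus 13 at the Nash outcome: worse off.

worse off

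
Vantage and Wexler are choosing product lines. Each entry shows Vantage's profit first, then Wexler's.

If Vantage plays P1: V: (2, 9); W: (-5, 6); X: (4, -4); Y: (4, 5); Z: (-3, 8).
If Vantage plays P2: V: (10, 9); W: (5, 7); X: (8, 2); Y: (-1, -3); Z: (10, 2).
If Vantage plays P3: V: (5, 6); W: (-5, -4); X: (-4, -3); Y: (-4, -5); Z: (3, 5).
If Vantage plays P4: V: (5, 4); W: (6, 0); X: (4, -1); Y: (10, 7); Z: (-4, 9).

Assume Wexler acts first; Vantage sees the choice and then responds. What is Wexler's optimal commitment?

Backward induction with Wexler moving first.
- V: Vantage compares 2, 10, 5, 5 and picks P2; Wexler would get 9.
- W: Vantage compares -5, 5, -5, 6 and picks P4; Wexler would get 0.
- X: Vantage compares 4, 8, -4, 4 and picks P2; Wexler would get 2.
- Y: Vantage compares 4, -1, -4, 10 and picks P4; Wexler would get 7.
- Z: Vantage compares -3, 10, 3, -4 and picks P2; Wexler would get 2.
Among 9, 0, 2, 7, 2, the best is 9 at V. Subgame-perfect outcome: (P2, V) with payoffs (10, 9).

V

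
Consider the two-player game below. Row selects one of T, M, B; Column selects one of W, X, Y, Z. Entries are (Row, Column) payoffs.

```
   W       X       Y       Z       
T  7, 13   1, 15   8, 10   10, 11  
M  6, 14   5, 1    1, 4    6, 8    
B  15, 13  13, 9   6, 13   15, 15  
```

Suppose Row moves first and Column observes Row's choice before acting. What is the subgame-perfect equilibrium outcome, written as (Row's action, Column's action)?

(B, Z)

Column best-responds to each possible Row move:
- T → Column plays X (best of 13, 15, 10, 11); Row gets 1.
- M → Column plays W (best of 14, 1, 4, 8); Row gets 6.
- B → Column plays Z (best of 13, 9, 13, 15); Row gets 15.
Maximizing over 1, 6, 15, Row chooses B. Subgame-perfect outcome: (B, Z) with payoffs (15, 15).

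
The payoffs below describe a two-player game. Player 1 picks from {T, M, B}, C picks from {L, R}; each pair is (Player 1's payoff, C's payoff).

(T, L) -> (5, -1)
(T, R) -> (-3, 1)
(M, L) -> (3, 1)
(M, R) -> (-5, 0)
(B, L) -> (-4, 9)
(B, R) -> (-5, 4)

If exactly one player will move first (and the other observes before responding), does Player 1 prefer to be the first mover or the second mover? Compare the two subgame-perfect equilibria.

first

If Player 1 leads: C's best replies are T→R, M→L, B→L; Player 1's induced payoffs -3, 3, -4; outcome (M, L), payoffs (3, 1).
If C leads: Player 1's best replies are L→T, R→T; C's induced payoffs -1, 1; outcome (T, R), payoffs (-3, 1).
Player 1 gets 3 moving first and -3 moving second, so Player 1 prefers to move first.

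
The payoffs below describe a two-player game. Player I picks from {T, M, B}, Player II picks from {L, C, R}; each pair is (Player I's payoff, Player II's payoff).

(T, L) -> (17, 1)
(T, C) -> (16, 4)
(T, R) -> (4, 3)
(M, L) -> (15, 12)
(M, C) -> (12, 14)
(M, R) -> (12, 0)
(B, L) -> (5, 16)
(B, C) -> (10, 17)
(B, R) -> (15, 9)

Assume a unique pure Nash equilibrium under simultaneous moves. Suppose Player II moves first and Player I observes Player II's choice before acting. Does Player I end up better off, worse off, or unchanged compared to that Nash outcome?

worse off

Backward induction with Player II moving first.
- L → Player I plays T (best of 17, 15, 5); Player II gets 1.
- C → Player I plays T (best of 16, 12, 10); Player II gets 4.
- R → Player I plays B (best of 4, 12, 15); Player II gets 9.
Maximizing over 1, 4, 9, Player II chooses R. Subgame-perfect outcome: (B, R) with payoffs (15, 9).
For the simultaneous game, intersect best replies.
Player I's best replies: L→T; C→T; R→B.
Player II's best replies: T→C; M→C; B→C.
Only (T, C) has each player best-responding; Nash payoffs (16, 4).
Player I earns 15 sequentially versus 16 at the Nash outcome: worse off.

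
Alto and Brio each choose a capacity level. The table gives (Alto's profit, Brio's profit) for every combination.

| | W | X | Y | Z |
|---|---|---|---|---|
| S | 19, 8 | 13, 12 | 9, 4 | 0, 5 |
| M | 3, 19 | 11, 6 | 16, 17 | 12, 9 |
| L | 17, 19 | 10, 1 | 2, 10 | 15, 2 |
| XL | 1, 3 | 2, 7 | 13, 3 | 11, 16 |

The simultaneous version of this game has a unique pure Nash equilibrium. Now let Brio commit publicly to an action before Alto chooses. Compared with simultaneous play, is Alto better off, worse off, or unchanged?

Solve by backward induction (Brio leads).
- W: Alto compares 19, 3, 17, 1 and picks S; Brio would get 8.
- X: Alto compares 13, 11, 10, 2 and picks S; Brio would get 12.
- Y: Alto compares 9, 16, 2, 13 and picks M; Brio would get 17.
- Z: Alto compares 0, 12, 15, 11 and picks L; Brio would get 2.
Brio's induced payoffs are 8, 12, 17, 2, so Brio commits to Y. Subgame-perfect outcome: (M, Y) with payoffs (16, 17).
For the simultaneous game, intersect best replies.
Alto's best replies: W→S; X→S; Y→M; Z→L.
Brio's best replies: S→X; M→W; L→W; XL→Z.
The unique mutual best reply is (S, X), giving (13, 12).
Alto earns 16 sequentially versus 13 at the Nash outcome: better off.

better off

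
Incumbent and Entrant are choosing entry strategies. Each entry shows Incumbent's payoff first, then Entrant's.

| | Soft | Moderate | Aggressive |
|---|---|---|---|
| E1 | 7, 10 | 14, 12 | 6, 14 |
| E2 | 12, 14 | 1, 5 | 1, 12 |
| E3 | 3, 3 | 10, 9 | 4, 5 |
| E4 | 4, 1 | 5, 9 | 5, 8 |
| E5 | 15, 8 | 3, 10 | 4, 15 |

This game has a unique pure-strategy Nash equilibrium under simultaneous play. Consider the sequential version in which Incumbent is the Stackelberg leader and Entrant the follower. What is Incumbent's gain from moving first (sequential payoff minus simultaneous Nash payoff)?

6

Work backward from Entrant's decision.
- E1: BR = Aggressive, leader payoff 6.
- E2: BR = Soft, leader payoff 12.
- E3: BR = Moderate, leader payoff 10.
- E4: BR = Moderate, leader payoff 5.
- E5: BR = Aggressive, leader payoff 4.
Maximizing over 6, 12, 10, 5, 4, Incumbent chooses E2. Subgame-perfect outcome: (E2, Soft) with payoffs (12, 14).
Under simultaneous play:
Incumbent's best replies: Soft→E5; Moderate→E1; Aggressive→E1.
Entrant's best replies: E1→Aggressive; E2→Soft; E3→Moderate; E4→Moderate; E5→Aggressive.
The unique mutual best reply is (E1, Aggressive), giving (6, 14).
Incumbent's commitment gain: 12 − 6 = 6.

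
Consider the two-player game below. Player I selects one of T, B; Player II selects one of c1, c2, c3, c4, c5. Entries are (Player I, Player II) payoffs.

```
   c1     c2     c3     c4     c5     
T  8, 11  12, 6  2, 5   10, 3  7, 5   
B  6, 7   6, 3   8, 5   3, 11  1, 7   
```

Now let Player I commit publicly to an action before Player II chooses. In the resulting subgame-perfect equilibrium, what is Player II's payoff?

Work backward from Player II's decision.
- T: Player II compares 11, 6, 5, 3, 5 and picks c1; Player I would get 8.
- B: Player II compares 7, 3, 5, 11, 7 and picks c4; Player I would get 3.
Among 8, 3, the best is 8 at T. Subgame-perfect outcome: (T, c1) with payoffs (8, 11).

11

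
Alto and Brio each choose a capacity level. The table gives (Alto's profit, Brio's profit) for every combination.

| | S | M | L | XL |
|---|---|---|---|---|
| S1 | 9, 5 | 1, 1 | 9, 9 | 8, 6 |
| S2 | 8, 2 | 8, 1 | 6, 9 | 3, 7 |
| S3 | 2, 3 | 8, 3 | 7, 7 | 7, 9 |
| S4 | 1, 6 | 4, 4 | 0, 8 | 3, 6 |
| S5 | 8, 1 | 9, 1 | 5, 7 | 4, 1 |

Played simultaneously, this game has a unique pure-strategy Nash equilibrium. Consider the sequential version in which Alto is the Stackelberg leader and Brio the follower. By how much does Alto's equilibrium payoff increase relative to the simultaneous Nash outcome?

Backward induction with Alto moving first.
- S1 → Brio plays L (best of 5, 1, 9, 6); Alto gets 9.
- S2 → Brio plays L (best of 2, 1, 9, 7); Alto gets 6.
- S3 → Brio plays XL (best of 3, 3, 7, 9); Alto gets 7.
- S4 → Brio plays L (best of 6, 4, 8, 6); Alto gets 0.
- S5 → Brio plays L (best of 1, 1, 7, 1); Alto gets 5.
Alto's induced payoffs are 9, 6, 7, 0, 5, so Alto commits to S1. Subgame-perfect outcome: (S1, L) with payoffs (9, 9).
For the simultaneous game, intersect best replies.
Alto's best replies: S→S1; M→S5; L→S1; XL→S1.
Brio's best replies: S1→L; S2→L; S3→XL; S4→L; S5→L.
Only (S1, L) has each player best-responding; Nash payoffs (9, 9).
Alto's commitment gain: 9 − 9 = 0.

0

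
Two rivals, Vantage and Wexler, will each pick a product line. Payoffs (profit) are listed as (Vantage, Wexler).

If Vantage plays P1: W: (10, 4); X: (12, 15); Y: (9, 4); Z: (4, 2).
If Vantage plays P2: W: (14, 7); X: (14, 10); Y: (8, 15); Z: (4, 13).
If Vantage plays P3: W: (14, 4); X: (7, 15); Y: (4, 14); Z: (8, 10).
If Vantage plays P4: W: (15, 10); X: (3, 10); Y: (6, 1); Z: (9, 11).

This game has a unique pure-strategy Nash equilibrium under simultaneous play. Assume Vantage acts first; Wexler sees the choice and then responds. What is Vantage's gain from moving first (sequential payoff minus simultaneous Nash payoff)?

3

Work backward from Wexler's decision.
- P1: Wexler compares 4, 15, 4, 2 and picks X; Vantage would get 12.
- P2: Wexler compares 7, 10, 15, 13 and picks Y; Vantage would get 8.
- P3: Wexler compares 4, 15, 14, 10 and picks X; Vantage would get 7.
- P4: Wexler compares 10, 10, 1, 11 and picks Z; Vantage would get 9.
Maximizing over 12, 8, 7, 9, Vantage chooses P1. Subgame-perfect outcome: (P1, X) with payoffs (12, 15).
For the simultaneous game, intersect best replies.
Vantage's best replies: W→P4; X→P2; Y→P1; Z→P4.
Wexler's best replies: P1→X; P2→Y; P3→X; P4→Z.
The unique mutual best reply is (P4, Z), giving (9, 11).
Vantage's commitment gain: 12 − 9 = 3.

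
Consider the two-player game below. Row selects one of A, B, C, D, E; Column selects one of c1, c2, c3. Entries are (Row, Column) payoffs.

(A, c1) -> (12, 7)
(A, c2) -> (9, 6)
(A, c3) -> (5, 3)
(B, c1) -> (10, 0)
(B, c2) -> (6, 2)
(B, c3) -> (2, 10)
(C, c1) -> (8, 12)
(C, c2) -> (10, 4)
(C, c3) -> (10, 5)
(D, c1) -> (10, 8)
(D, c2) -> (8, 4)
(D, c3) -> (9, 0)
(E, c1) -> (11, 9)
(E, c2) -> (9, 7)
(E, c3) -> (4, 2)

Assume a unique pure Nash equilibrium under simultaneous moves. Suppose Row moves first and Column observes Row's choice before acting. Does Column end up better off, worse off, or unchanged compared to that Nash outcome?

Solve by backward induction (Row leads).
- A: BR = c1, leader payoff 12.
- B: BR = c3, leader payoff 2.
- C: BR = c1, leader payoff 8.
- D: BR = c1, leader payoff 10.
- E: BR = c1, leader payoff 11.
Row's induced payoffs are 12, 2, 8, 10, 11, so Row commits to A. Subgame-perfect outcome: (A, c1) with payoffs (12, 7).
Under simultaneous play:
Row's best replies: c1→A; c2→C; c3→C.
Column's best replies: A→c1; B→c3; C→c1; D→c1; E→c1.
The unique mutual best reply is (A, c1), giving (12, 7).
Column earns 7 sequentially versus 7 at the Nash outcome: unchanged.

unchanged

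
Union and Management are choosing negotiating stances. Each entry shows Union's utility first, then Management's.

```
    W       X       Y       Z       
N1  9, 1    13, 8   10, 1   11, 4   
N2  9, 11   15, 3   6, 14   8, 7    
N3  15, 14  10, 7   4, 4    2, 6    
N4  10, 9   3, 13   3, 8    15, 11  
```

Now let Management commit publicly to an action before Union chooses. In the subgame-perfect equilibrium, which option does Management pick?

W

Union best-responds to each possible Management move:
- W: Union compares 9, 9, 15, 10 and picks N3; Management would get 14.
- X: Union compares 13, 15, 10, 3 and picks N2; Management would get 3.
- Y: Union compares 10, 6, 4, 3 and picks N1; Management would get 1.
- Z: Union compares 11, 8, 2, 15 and picks N4; Management would get 11.
Management's induced payoffs are 14, 3, 1, 11, so Management commits to W. Subgame-perfect outcome: (N3, W) with payoffs (15, 14).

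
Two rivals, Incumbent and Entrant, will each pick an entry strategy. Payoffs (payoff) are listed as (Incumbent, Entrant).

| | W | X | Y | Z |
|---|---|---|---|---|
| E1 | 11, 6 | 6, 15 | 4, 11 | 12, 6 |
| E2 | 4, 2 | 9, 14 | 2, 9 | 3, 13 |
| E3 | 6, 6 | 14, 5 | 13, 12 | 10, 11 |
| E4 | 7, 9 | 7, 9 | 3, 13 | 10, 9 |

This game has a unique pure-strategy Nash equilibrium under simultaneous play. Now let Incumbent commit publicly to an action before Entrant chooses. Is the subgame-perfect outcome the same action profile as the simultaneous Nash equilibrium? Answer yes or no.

Backward induction with Incumbent moving first.
- E1: Entrant compares 6, 15, 11, 6 and picks X; Incumbent would get 6.
- E2: Entrant compares 2, 14, 9, 13 and picks X; Incumbent would get 9.
- E3: Entrant compares 6, 5, 12, 11 and picks Y; Incumbent would get 13.
- E4: Entrant compares 9, 9, 13, 9 and picks Y; Incumbent would get 3.
Among 6, 9, 13, 3, the best is 13 at E3. Subgame-perfect outcome: (E3, Y) with payoffs (13, 12).
For the simultaneous game, intersect best replies.
Incumbent's best replies: W→E1; X→E3; Y→E3; Z→E1.
Entrant's best replies: E1→X; E2→X; E3→Y; E4→Y.
The unique mutual best reply is (E3, Y), giving (13, 12).
Sequential outcome (E3, Y) coincides with the Nash profile (E3, Y).

yes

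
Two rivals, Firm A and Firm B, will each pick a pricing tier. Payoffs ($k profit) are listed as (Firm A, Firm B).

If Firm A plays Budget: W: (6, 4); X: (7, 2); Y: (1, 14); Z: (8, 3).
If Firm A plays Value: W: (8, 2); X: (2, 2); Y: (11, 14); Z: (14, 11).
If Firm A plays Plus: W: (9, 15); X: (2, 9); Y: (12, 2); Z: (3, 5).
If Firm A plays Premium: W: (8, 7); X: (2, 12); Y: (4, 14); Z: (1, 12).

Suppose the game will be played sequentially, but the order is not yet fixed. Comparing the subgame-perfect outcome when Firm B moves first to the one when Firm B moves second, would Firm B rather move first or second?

If Firm A leads: Firm B's best replies are Budget→Y, Value→Y, Plus→W, Premium→Y; Firm A's induced payoffs 1, 11, 9, 4; outcome (Value, Y), payoffs (11, 14).
If Firm B leads: Firm A's best replies are W→Plus, X→Budget, Y→Plus, Z→Value; Firm B's induced payoffs 15, 2, 2, 11; outcome (Plus, W), payoffs (9, 15).
Firm B gets 15 moving first and 14 moving second, so Firm B prefers to move first.

first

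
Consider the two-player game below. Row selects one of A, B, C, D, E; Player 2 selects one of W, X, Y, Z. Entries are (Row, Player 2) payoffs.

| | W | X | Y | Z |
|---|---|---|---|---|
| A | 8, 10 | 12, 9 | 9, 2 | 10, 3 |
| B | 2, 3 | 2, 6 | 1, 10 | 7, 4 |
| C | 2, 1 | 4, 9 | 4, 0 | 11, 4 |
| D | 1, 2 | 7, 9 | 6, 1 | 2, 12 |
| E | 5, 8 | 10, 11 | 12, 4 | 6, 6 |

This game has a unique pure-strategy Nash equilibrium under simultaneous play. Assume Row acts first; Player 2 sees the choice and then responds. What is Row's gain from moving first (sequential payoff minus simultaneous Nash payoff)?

Work backward from Player 2's decision.
- A: BR = W, leader payoff 8.
- B: BR = Y, leader payoff 1.
- C: BR = X, leader payoff 4.
- D: BR = Z, leader payoff 2.
- E: BR = X, leader payoff 10.
Maximizing over 8, 1, 4, 2, 10, Row chooses E. Subgame-perfect outcome: (E, X) with payoffs (10, 11).
For the simultaneous game, intersect best replies.
Row's best replies: W→A; X→A; Y→E; Z→C.
Player 2's best replies: A→W; B→Y; C→X; D→Z; E→X.
Only (A, W) has each player best-responding; Nash payoffs (8, 10).
Row's commitment gain: 10 − 8 = 2.

2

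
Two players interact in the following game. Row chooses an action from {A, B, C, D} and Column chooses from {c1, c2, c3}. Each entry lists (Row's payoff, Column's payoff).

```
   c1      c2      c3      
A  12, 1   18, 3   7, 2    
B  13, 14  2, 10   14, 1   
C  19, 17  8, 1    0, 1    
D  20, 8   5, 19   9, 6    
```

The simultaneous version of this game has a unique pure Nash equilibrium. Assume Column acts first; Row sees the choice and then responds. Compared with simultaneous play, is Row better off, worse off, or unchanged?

Solve by backward induction (Column leads).
- c1: BR = D, leader payoff 8.
- c2: BR = A, leader payoff 3.
- c3: BR = B, leader payoff 1.
Maximizing over 8, 3, 1, Column chooses c1. Subgame-perfect outcome: (D, c1) with payoffs (20, 8).
Now find the simultaneous Nash equilibrium.
Row's best replies: c1→D; c2→A; c3→B.
Column's best replies: A→c2; B→c1; C→c1; D→c2.
Only (A, c2) has each player best-responding; Nash payoffs (18, 3).
Row earns 20 sequentially versus 18 at the Nash outcome: better off.

better off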